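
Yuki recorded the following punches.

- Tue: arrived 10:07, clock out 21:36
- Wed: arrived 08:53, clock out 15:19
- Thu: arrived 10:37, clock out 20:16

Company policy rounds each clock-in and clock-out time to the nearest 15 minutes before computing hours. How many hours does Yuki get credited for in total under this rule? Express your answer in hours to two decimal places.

Tue: in 10:07→10:00, out 21:36→21:30; 11 h 30 min
Wed: in 08:53→09:00, out 15:19→15:15; 6 h 15 min
Thu: in 10:37→10:30, out 20:16→20:15; 9 h 45 min
Total credited: 27 h 30 min.

27.50 hours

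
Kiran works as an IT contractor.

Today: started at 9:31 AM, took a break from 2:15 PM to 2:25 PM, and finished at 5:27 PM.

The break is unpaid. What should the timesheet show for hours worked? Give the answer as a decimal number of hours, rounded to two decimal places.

7.77 hours

Today: 9:31 AM–5:27 PM = 7 h 56 min; less 10 min break → 7 h 46 min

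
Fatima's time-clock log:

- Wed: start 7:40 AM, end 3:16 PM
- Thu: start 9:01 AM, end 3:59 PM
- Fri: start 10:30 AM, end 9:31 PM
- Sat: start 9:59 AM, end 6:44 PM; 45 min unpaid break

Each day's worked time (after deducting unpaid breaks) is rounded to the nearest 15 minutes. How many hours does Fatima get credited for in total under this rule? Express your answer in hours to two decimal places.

Wed: 7:40 AM–3:16 PM = 7 h 36 min → rounds to 7 h 30 min
Thu: 9:01 AM–3:59 PM = 6 h 58 min → rounds to 7 h 0 min
Fri: 10:30 AM–9:31 PM = 11 h 1 min → rounds to 11 h 0 min
Sat: 9:59 AM–6:44 PM = 8 h 45 min − 45 min = 8 h 0 min → rounds to 8 h 0 min
Total credited: 33 h 30 min.

33.50 hours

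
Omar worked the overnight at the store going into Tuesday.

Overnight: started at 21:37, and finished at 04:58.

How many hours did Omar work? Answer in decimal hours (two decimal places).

7.35 hours

Overnight: 21:37 → midnight = 2 h 23 min; midnight → 04:58 = 4 h 58 min; span 7 h 21 min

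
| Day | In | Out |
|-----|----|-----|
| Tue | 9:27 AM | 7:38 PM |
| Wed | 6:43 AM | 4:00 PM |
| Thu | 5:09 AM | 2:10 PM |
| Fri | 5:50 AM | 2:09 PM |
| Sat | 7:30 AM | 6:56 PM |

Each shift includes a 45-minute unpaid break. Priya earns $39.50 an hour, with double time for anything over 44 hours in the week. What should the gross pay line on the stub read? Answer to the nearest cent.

Tue: 9:27 AM–7:38 PM = 10 h 11 min; less 45 min break → 9 h 26 min
Wed: 6:43 AM–4:00 PM = 9 h 17 min; less 45 min break → 8 h 32 min
Thu: 5:09 AM–2:10 PM = 9 h 1 min; less 45 min break → 8 h 16 min
Fri: 5:50 AM–2:09 PM = 8 h 19 min; less 45 min break → 7 h 34 min
Sat: 7:30 AM–6:56 PM = 11 h 26 min; less 45 min break → 10 h 41 min
Total worked: 44 h 29 min = 2669 min.
Regular 44 h 0 min = 2640 min at $39.50/h; overtime 0 h 29 min = 29 min at $79.00/h.
Pay = (2640 × $39.50 + 29 × $79.00) ÷ 60 = $1776.18.

$1776.18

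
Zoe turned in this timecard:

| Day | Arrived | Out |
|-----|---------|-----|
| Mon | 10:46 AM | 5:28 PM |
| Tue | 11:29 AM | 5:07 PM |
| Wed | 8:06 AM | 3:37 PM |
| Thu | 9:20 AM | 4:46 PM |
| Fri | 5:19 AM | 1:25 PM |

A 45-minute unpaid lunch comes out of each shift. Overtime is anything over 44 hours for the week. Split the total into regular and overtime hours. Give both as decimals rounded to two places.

Mon: 10:46 AM–5:28 PM = 6 h 42 min; less 45 min break → 5 h 57 min
Tue: 11:29 AM–5:07 PM = 5 h 38 min; less 45 min break → 4 h 53 min
Wed: 8:06 AM–3:37 PM = 7 h 31 min; less 45 min break → 6 h 46 min
Thu: 9:20 AM–4:46 PM = 7 h 26 min; less 45 min break → 6 h 41 min
Fri: 5:19 AM–1:25 PM = 8 h 6 min; less 45 min break → 7 h 21 min
Total worked: 31 h 38 min = 31.63 h.
Threshold 44 h → overtime 0 h 0 min, regular 31 h 38 min.

Regular 31.63 hours, overtime 0.00 hours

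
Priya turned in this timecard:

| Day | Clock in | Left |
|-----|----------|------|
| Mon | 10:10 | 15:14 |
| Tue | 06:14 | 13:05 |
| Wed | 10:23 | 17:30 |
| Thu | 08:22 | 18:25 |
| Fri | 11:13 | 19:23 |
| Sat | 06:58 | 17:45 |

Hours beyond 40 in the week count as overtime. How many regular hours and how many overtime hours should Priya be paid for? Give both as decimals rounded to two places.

Regular 40.00 hours, overtime 8.03 hours

Mon: 10:10–15:14 = 5 h 4 min
Tue: 06:14–13:05 = 6 h 51 min
Wed: 10:23–17:30 = 7 h 7 min
Thu: 08:22–18:25 = 10 h 3 min
Fri: 11:13–19:23 = 8 h 10 min
Sat: 06:58–17:45 = 10 h 47 min
Total worked: 48 h 2 min = 48.03 h.
Threshold 40 h → overtime 8 h 2 min, regular 40 h 0 min.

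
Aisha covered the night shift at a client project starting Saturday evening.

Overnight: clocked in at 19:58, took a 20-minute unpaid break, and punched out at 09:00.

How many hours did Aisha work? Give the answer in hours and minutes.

12 h 42 min

Overnight: 19:58 → midnight = 4 h 2 min; midnight → 09:00 = 9 h 0 min; span 13 h 2 min; less 20 min break → 12 h 42 min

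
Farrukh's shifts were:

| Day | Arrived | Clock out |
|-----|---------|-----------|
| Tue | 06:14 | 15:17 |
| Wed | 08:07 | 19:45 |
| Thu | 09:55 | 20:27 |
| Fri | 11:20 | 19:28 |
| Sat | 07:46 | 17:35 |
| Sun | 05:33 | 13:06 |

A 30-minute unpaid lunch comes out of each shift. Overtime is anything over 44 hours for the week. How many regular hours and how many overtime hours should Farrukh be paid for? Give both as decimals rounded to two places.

Regular 44.00 hours, overtime 9.72 hours

Tue: 06:14–15:17 = 9 h 3 min; less 30 min break → 8 h 33 min
Wed: 08:07–19:45 = 11 h 38 min; less 30 min break → 11 h 8 min
Thu: 09:55–20:27 = 10 h 32 min; less 30 min break → 10 h 2 min
Fri: 11:20–19:28 = 8 h 8 min; less 30 min break → 7 h 38 min
Sat: 07:46–17:35 = 9 h 49 min; less 30 min break → 9 h 19 min
Sun: 05:33–13:06 = 7 h 33 min; less 30 min break → 7 h 3 min
Total worked: 53 h 43 min = 53.72 h.
Threshold 44 h → overtime 9 h 43 min, regular 44 h 0 min.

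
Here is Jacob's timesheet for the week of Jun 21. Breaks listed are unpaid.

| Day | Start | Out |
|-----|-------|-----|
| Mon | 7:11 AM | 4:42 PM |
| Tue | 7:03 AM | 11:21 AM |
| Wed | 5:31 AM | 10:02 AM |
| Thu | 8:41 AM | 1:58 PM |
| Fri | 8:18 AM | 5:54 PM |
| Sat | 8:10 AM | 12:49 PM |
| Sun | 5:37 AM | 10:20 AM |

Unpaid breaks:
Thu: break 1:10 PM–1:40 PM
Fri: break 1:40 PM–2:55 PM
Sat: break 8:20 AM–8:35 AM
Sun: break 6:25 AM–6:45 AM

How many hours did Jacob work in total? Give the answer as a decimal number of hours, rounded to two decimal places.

40.25 hours

Mon: 7:11 AM–4:42 PM = 9 h 31 min
Tue: 7:03 AM–11:21 AM = 4 h 18 min
Wed: 5:31 AM–10:02 AM = 4 h 31 min
Thu: 8:41 AM–1:58 PM = 5 h 17 min; less 30 min break → 4 h 47 min
Fri: 8:18 AM–5:54 PM = 9 h 36 min; less 75 min break → 8 h 21 min
Sat: 8:10 AM–12:49 PM = 4 h 39 min; less 15 min break → 4 h 24 min
Sun: 5:37 AM–10:20 AM = 4 h 43 min; less 20 min break → 4 h 23 min
Total: 9 h 31 min + 4 h 18 min + 4 h 31 min + 4 h 47 min + 8 h 21 min + 4 h 24 min + 4 h 23 min = 40 h 15 min.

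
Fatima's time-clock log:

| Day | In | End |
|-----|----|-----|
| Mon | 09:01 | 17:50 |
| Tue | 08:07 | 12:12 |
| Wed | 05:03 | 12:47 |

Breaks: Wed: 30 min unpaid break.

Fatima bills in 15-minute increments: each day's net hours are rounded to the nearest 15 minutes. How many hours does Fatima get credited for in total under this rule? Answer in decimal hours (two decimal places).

Mon: 09:01–17:50 = 8 h 49 min → rounds to 8 h 45 min
Tue: 08:07–12:12 = 4 h 5 min → rounds to 4 h 0 min
Wed: 05:03–12:47 = 7 h 44 min − 30 min = 7 h 14 min → rounds to 7 h 15 min
Total credited: 20 h 0 min.

20.00 hours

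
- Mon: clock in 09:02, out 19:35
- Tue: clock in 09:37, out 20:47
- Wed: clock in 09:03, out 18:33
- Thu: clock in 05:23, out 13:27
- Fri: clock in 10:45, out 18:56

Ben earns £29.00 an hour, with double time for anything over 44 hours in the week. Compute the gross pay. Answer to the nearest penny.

£1477.07

Mon: 09:02–19:35 = 10 h 33 min
Tue: 09:37–20:47 = 11 h 10 min
Wed: 09:03–18:33 = 9 h 30 min
Thu: 05:23–13:27 = 8 h 4 min
Fri: 10:45–18:56 = 8 h 11 min
Total worked: 47 h 28 min = 2848 min.
Regular 44 h 0 min = 2640 min at £29.00/h; overtime 3 h 28 min = 208 min at £58.00/h.
Pay = (2640 × £29.00 + 208 × £58.00) ÷ 60 = £1477.07.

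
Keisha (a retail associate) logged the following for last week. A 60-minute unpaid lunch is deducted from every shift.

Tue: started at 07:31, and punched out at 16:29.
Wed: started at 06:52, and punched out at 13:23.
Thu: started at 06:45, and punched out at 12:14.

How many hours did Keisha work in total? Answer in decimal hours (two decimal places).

Tue: 07:31–16:29 = 8 h 58 min; less 60 min break → 7 h 58 min
Wed: 06:52–13:23 = 6 h 31 min; less 60 min break → 5 h 31 min
Thu: 06:45–12:14 = 5 h 29 min; less 60 min break → 4 h 29 min
Total: 7 h 58 min + 5 h 31 min + 4 h 29 min = 17 h 58 min.

17.97 hours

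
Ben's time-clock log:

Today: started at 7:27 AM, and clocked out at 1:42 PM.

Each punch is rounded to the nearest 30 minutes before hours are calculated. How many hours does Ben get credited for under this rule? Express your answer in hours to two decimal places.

Today: in 7:27 AM→7:30 AM, out 1:42 PM→1:30 PM; 6 h 0 min

6.00 hours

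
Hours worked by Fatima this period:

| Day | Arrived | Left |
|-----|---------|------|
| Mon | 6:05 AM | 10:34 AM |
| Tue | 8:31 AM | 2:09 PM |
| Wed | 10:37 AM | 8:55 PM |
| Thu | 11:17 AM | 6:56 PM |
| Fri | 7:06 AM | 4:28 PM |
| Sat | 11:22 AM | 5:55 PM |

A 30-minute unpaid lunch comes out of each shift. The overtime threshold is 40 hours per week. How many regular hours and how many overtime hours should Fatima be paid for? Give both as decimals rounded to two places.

Regular 40.00 hours, overtime 0.98 hours

Mon: 6:05 AM–10:34 AM = 4 h 29 min; less 30 min break → 3 h 59 min
Tue: 8:31 AM–2:09 PM = 5 h 38 min; less 30 min break → 5 h 8 min
Wed: 10:37 AM–8:55 PM = 10 h 18 min; less 30 min break → 9 h 48 min
Thu: 11:17 AM–6:56 PM = 7 h 39 min; less 30 min break → 7 h 9 min
Fri: 7:06 AM–4:28 PM = 9 h 22 min; less 30 min break → 8 h 52 min
Sat: 11:22 AM–5:55 PM = 6 h 33 min; less 30 min break → 6 h 3 min
Total worked: 40 h 59 min = 40.98 h.
Threshold 40 h → overtime 0 h 59 min, regular 40 h 0 min.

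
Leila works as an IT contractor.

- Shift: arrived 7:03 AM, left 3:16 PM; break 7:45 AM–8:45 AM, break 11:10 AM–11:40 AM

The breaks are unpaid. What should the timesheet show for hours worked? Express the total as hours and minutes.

Shift: 7:03 AM–3:16 PM = 8 h 13 min; less 90 min break → 6 h 43 min

6 h 43 min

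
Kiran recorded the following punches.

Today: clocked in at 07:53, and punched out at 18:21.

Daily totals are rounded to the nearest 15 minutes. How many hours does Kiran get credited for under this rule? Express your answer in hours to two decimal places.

10.50 hours

Today: 07:53–18:21 = 10 h 28 min → rounds to 10 h 30 min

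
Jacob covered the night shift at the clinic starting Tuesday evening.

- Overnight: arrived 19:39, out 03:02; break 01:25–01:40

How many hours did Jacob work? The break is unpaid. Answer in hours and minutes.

7 h 8 min

Overnight: 19:39 → midnight = 4 h 21 min; midnight → 03:02 = 3 h 2 min; span 7 h 23 min; less 15 min break → 7 h 8 min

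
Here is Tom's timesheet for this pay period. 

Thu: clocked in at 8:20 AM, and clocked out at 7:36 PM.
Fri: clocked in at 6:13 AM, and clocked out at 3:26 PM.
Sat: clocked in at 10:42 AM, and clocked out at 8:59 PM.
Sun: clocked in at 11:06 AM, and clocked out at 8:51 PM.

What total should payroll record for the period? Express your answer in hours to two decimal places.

Thu: 8:20 AM–7:36 PM = 11 h 16 min
Fri: 6:13 AM–3:26 PM = 9 h 13 min
Sat: 10:42 AM–8:59 PM = 10 h 17 min
Sun: 11:06 AM–8:51 PM = 9 h 45 min
Total: 11 h 16 min + 9 h 13 min + 10 h 17 min + 9 h 45 min = 40 h 31 min.

40.52 hours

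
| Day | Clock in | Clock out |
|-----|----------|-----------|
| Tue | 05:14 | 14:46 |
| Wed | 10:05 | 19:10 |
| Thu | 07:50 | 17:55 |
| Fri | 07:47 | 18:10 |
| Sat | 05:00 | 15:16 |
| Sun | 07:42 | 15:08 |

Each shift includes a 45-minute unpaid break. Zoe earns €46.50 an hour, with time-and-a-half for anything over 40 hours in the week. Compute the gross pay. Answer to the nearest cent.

Tue: 05:14–14:46 = 9 h 32 min; less 45 min break → 8 h 47 min
Wed: 10:05–19:10 = 9 h 5 min; less 45 min break → 8 h 20 min
Thu: 07:50–17:55 = 10 h 5 min; less 45 min break → 9 h 20 min
Fri: 07:47–18:10 = 10 h 23 min; less 45 min break → 9 h 38 min
Sat: 05:00–15:16 = 10 h 16 min; less 45 min break → 9 h 31 min
Sun: 07:42–15:08 = 7 h 26 min; less 45 min break → 6 h 41 min
Total worked: 52 h 17 min = 3137 min.
Regular 40 h 0 min = 2400 min at €46.50/h; overtime 12 h 17 min = 737 min at €69.75/h.
Pay = (2400 × €46.50 + 737 × €69.75) ÷ 60 = €2716.76.

€2716.76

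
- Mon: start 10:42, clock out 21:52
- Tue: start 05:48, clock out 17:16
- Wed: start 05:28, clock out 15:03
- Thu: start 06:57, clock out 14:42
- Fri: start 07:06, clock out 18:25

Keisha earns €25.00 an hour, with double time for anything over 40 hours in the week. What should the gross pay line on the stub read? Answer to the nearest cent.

€1564.17

Mon: 10:42–21:52 = 11 h 10 min
Tue: 05:48–17:16 = 11 h 28 min
Wed: 05:28–15:03 = 9 h 35 min
Thu: 06:57–14:42 = 7 h 45 min
Fri: 07:06–18:25 = 11 h 19 min
Total worked: 51 h 17 min = 3077 min.
Regular 40 h 0 min = 2400 min at €25.00/h; overtime 11 h 17 min = 677 min at €50.00/h.
Pay = (2400 × €25.00 + 677 × €50.00) ÷ 60 = €1564.17.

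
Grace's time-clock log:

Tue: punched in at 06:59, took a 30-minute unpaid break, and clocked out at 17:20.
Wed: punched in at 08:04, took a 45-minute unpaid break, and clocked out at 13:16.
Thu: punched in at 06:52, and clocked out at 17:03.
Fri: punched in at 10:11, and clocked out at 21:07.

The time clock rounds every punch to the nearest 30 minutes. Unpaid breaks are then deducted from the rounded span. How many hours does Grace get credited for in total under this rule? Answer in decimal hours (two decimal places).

35.75 hours

Tue: in 06:59→07:00, out 17:20→17:30; 10 h 30 min − 30 min = 10 h 0 min
Wed: in 08:04→08:00, out 13:16→13:30; 5 h 30 min − 45 min = 4 h 45 min
Thu: in 06:52→07:00, out 17:03→17:00; 10 h 0 min
Fri: in 10:11→10:00, out 21:07→21:00; 11 h 0 min
Total credited: 35 h 45 min.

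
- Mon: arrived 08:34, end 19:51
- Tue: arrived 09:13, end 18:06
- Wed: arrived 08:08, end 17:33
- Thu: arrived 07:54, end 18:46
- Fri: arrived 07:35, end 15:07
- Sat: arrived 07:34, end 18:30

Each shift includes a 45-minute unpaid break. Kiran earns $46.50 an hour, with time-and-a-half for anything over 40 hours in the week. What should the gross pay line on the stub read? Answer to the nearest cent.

$2865.56

Mon: 08:34–19:51 = 11 h 17 min; less 45 min break → 10 h 32 min
Tue: 09:13–18:06 = 8 h 53 min; less 45 min break → 8 h 8 min
Wed: 08:08–17:33 = 9 h 25 min; less 45 min break → 8 h 40 min
Thu: 07:54–18:46 = 10 h 52 min; less 45 min break → 10 h 7 min
Fri: 07:35–15:07 = 7 h 32 min; less 45 min break → 6 h 47 min
Sat: 07:34–18:30 = 10 h 56 min; less 45 min break → 10 h 11 min
Total worked: 54 h 25 min = 3265 min.
Regular 40 h 0 min = 2400 min at $46.50/h; overtime 14 h 25 min = 865 min at $69.75/h.
Pay = (2400 × $46.50 + 865 × $69.75) ÷ 60 = $2865.56.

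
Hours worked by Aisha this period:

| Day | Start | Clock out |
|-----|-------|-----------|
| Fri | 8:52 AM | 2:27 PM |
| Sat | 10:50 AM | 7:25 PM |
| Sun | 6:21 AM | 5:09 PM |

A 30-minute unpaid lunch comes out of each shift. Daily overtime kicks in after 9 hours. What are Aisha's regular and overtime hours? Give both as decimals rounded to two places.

Fri: 8:52 AM–2:27 PM = 5 h 35 min; less 30 min break → 5 h 5 min
Sat: 10:50 AM–7:25 PM = 8 h 35 min; less 30 min break → 8 h 5 min
Sun: 6:21 AM–5:09 PM = 10 h 48 min; less 30 min break → 10 h 18 min
Fri reg 5 h 5 min / OT 0 h 0 min; Sat reg 8 h 5 min / OT 0 h 0 min; Sun reg 9 h 0 min / OT 1 h 18 min.
Totals: regular 22 h 10 min, overtime 1 h 18 min.

Regular 22.17 hours, overtime 1.30 hours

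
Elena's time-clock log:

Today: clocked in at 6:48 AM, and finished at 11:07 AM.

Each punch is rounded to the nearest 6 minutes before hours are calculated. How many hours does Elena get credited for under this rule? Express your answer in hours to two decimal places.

4.30 hours

Today: in 6:48 AM→6:48 AM, out 11:07 AM→11:06 AM; 4 h 18 min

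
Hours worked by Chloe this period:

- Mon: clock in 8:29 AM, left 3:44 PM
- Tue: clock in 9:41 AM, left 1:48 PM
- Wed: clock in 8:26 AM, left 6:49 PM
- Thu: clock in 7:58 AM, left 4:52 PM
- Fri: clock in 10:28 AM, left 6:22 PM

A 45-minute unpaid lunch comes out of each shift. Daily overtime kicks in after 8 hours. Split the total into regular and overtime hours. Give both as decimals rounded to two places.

Regular 33.02 hours, overtime 1.78 hours

Mon: 8:29 AM–3:44 PM = 7 h 15 min; less 45 min break → 6 h 30 min
Tue: 9:41 AM–1:48 PM = 4 h 7 min; less 45 min break → 3 h 22 min
Wed: 8:26 AM–6:49 PM = 10 h 23 min; less 45 min break → 9 h 38 min
Thu: 7:58 AM–4:52 PM = 8 h 54 min; less 45 min break → 8 h 9 min
Fri: 10:28 AM–6:22 PM = 7 h 54 min; less 45 min break → 7 h 9 min
Mon reg 6 h 30 min / OT 0 h 0 min; Tue reg 3 h 22 min / OT 0 h 0 min; Wed reg 8 h 0 min / OT 1 h 38 min; Thu reg 8 h 0 min / OT 0 h 9 min; Fri reg 7 h 9 min / OT 0 h 0 min.
Totals: regular 33 h 1 min, overtime 1 h 47 min.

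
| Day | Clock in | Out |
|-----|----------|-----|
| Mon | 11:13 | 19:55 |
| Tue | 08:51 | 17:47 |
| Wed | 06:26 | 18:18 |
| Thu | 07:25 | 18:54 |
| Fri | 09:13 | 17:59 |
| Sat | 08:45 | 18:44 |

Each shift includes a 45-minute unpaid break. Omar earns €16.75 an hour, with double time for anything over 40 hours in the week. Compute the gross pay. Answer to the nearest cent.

Mon: 11:13–19:55 = 8 h 42 min; less 45 min break → 7 h 57 min
Tue: 08:51–17:47 = 8 h 56 min; less 45 min break → 8 h 11 min
Wed: 06:26–18:18 = 11 h 52 min; less 45 min break → 11 h 7 min
Thu: 07:25–18:54 = 11 h 29 min; less 45 min break → 10 h 44 min
Fri: 09:13–17:59 = 8 h 46 min; less 45 min break → 8 h 1 min
Sat: 08:45–18:44 = 9 h 59 min; less 45 min break → 9 h 14 min
Total worked: 55 h 14 min = 3314 min.
Regular 40 h 0 min = 2400 min at €16.75/h; overtime 15 h 14 min = 914 min at €33.50/h.
Pay = (2400 × €16.75 + 914 × €33.50) ÷ 60 = €1180.32.

€1180.32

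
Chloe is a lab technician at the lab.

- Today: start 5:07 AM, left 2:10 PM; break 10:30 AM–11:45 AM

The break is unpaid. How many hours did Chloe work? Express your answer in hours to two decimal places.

7.80 hours

Today: 5:07 AM–2:10 PM = 9 h 3 min; less 75 min break → 7 h 48 min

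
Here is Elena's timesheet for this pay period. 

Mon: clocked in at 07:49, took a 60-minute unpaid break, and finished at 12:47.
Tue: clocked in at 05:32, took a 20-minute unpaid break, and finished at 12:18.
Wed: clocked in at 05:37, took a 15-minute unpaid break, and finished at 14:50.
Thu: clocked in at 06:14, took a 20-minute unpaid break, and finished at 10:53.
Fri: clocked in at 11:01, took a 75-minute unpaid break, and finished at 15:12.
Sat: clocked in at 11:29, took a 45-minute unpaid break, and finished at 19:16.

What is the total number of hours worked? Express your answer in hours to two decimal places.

33.65 hours

Mon: 07:49–12:47 = 4 h 58 min; less 60 min break → 3 h 58 min
Tue: 05:32–12:18 = 6 h 46 min; less 20 min break → 6 h 26 min
Wed: 05:37–14:50 = 9 h 13 min; less 15 min break → 8 h 58 min
Thu: 06:14–10:53 = 4 h 39 min; less 20 min break → 4 h 19 min
Fri: 11:01–15:12 = 4 h 11 min; less 75 min break → 2 h 56 min
Sat: 11:29–19:16 = 7 h 47 min; less 45 min break → 7 h 2 min
Total: 3 h 58 min + 6 h 26 min + 8 h 58 min + 4 h 19 min + 2 h 56 min + 7 h 2 min = 33 h 39 min.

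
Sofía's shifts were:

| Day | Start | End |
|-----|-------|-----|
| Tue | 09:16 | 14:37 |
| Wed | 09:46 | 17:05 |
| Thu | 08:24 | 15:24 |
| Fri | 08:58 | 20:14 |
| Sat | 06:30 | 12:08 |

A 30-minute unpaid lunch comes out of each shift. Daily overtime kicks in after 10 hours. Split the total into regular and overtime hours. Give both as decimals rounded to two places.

Tue: 09:16–14:37 = 5 h 21 min; less 30 min break → 4 h 51 min
Wed: 09:46–17:05 = 7 h 19 min; less 30 min break → 6 h 49 min
Thu: 08:24–15:24 = 7 h 0 min; less 30 min break → 6 h 30 min
Fri: 08:58–20:14 = 11 h 16 min; less 30 min break → 10 h 46 min
Sat: 06:30–12:08 = 5 h 38 min; less 30 min break → 5 h 8 min
Tue reg 4 h 51 min / OT 0 h 0 min; Wed reg 6 h 49 min / OT 0 h 0 min; Thu reg 6 h 30 min / OT 0 h 0 min; Fri reg 10 h 0 min / OT 0 h 46 min; Sat reg 5 h 8 min / OT 0 h 0 min.
Totals: regular 33 h 18 min, overtime 0 h 46 min.

Regular 33.30 hours, overtime 0.77 hours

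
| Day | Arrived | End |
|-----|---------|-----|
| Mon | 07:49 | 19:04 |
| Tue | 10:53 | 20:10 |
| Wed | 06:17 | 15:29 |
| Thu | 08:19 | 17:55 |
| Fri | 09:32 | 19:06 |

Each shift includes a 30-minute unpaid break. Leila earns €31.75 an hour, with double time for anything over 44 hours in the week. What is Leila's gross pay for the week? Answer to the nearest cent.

€1549.40

Mon: 07:49–19:04 = 11 h 15 min; less 30 min break → 10 h 45 min
Tue: 10:53–20:10 = 9 h 17 min; less 30 min break → 8 h 47 min
Wed: 06:17–15:29 = 9 h 12 min; less 30 min break → 8 h 42 min
Thu: 08:19–17:55 = 9 h 36 min; less 30 min break → 9 h 6 min
Fri: 09:32–19:06 = 9 h 34 min; less 30 min break → 9 h 4 min
Total worked: 46 h 24 min = 2784 min.
Regular 44 h 0 min = 2640 min at €31.75/h; overtime 2 h 24 min = 144 min at €63.50/h.
Pay = (2640 × €31.75 + 144 × €63.50) ÷ 60 = €1549.40.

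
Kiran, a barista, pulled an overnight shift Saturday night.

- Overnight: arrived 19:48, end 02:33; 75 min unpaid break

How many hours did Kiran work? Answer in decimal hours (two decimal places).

5.50 hours

Overnight: 19:48 → midnight = 4 h 12 min; midnight → 02:33 = 2 h 33 min; span 6 h 45 min; less 75 min break → 5 h 30 min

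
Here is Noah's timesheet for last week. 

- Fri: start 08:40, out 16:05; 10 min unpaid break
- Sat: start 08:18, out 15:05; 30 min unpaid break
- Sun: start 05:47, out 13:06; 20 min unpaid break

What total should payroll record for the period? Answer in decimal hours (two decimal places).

20.52 hours

Fri: 08:40–16:05 = 7 h 25 min; less 10 min break → 7 h 15 min
Sat: 08:18–15:05 = 6 h 47 min; less 30 min break → 6 h 17 min
Sun: 05:47–13:06 = 7 h 19 min; less 20 min break → 6 h 59 min
Total: 7 h 15 min + 6 h 17 min + 6 h 59 min = 20 h 31 min.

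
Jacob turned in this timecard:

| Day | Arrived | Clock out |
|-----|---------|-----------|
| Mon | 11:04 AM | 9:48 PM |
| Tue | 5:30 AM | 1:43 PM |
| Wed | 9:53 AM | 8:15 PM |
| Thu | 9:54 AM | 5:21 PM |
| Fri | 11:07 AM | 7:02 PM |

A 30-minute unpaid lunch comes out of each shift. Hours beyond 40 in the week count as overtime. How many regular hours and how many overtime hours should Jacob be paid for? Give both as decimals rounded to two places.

Regular 40.00 hours, overtime 2.18 hours

Mon: 11:04 AM–9:48 PM = 10 h 44 min; less 30 min break → 10 h 14 min
Tue: 5:30 AM–1:43 PM = 8 h 13 min; less 30 min break → 7 h 43 min
Wed: 9:53 AM–8:15 PM = 10 h 22 min; less 30 min break → 9 h 52 min
Thu: 9:54 AM–5:21 PM = 7 h 27 min; less 30 min break → 6 h 57 min
Fri: 11:07 AM–7:02 PM = 7 h 55 min; less 30 min break → 7 h 25 min
Total worked: 42 h 11 min = 42.18 h.
Threshold 40 h → overtime 2 h 11 min, regular 40 h 0 min.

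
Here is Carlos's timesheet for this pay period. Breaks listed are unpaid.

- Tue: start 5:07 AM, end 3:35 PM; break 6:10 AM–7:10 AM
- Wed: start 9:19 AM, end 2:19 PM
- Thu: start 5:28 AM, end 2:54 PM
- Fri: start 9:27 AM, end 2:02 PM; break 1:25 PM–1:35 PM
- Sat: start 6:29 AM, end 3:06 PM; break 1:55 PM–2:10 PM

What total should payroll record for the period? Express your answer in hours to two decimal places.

Tue: 5:07 AM–3:35 PM = 10 h 28 min; less 60 min break → 9 h 28 min
Wed: 9:19 AM–2:19 PM = 5 h 0 min
Thu: 5:28 AM–2:54 PM = 9 h 26 min
Fri: 9:27 AM–2:02 PM = 4 h 35 min; less 10 min break → 4 h 25 min
Sat: 6:29 AM–3:06 PM = 8 h 37 min; less 15 min break → 8 h 22 min
Total: 9 h 28 min + 5 h 0 min + 9 h 26 min + 4 h 25 min + 8 h 22 min = 36 h 41 min.

36.68 hours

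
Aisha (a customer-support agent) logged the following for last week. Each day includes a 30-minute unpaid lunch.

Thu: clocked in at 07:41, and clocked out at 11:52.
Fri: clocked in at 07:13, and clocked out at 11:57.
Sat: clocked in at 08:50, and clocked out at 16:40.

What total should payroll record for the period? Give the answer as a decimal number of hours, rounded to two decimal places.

Thu: 07:41–11:52 = 4 h 11 min; less 30 min break → 3 h 41 min
Fri: 07:13–11:57 = 4 h 44 min; less 30 min break → 4 h 14 min
Sat: 08:50–16:40 = 7 h 50 min; less 30 min break → 7 h 20 min
Total: 3 h 41 min + 4 h 14 min + 7 h 20 min = 15 h 15 min.

15.25 hours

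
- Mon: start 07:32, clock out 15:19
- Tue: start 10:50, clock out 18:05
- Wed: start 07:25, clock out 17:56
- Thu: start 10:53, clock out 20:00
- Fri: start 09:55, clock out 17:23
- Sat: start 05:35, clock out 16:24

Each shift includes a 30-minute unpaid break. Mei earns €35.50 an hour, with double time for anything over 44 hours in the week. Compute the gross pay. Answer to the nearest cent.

Mon: 07:32–15:19 = 7 h 47 min; less 30 min break → 7 h 17 min
Tue: 10:50–18:05 = 7 h 15 min; less 30 min break → 6 h 45 min
Wed: 07:25–17:56 = 10 h 31 min; less 30 min break → 10 h 1 min
Thu: 10:53–20:00 = 9 h 7 min; less 30 min break → 8 h 37 min
Fri: 09:55–17:23 = 7 h 28 min; less 30 min break → 6 h 58 min
Sat: 05:35–16:24 = 10 h 49 min; less 30 min break → 10 h 19 min
Total worked: 49 h 57 min = 2997 min.
Regular 44 h 0 min = 2640 min at €35.50/h; overtime 5 h 57 min = 357 min at €71.00/h.
Pay = (2640 × €35.50 + 357 × €71.00) ÷ 60 = €1984.45.

€1984.45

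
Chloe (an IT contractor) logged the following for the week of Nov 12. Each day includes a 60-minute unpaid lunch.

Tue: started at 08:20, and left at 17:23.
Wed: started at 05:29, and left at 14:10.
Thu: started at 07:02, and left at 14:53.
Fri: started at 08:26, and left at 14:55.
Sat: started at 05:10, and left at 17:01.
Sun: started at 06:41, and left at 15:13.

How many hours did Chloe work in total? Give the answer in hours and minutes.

46 h 27 min

Tue: 08:20–17:23 = 9 h 3 min; less 60 min break → 8 h 3 min
Wed: 05:29–14:10 = 8 h 41 min; less 60 min break → 7 h 41 min
Thu: 07:02–14:53 = 7 h 51 min; less 60 min break → 6 h 51 min
Fri: 08:26–14:55 = 6 h 29 min; less 60 min break → 5 h 29 min
Sat: 05:10–17:01 = 11 h 51 min; less 60 min break → 10 h 51 min
Sun: 06:41–15:13 = 8 h 32 min; less 60 min break → 7 h 32 min
Total: 8 h 3 min + 7 h 41 min + 6 h 51 min + 5 h 29 min + 10 h 51 min + 7 h 32 min = 46 h 27 min.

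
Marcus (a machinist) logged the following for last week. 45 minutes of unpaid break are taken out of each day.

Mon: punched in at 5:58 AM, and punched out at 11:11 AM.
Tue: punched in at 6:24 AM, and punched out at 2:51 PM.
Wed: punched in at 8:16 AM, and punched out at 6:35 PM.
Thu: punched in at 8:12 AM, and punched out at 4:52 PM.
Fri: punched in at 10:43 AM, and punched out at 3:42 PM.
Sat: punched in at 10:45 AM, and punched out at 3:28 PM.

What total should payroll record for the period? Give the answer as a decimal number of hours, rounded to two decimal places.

Mon: 5:58 AM–11:11 AM = 5 h 13 min; less 45 min break → 4 h 28 min
Tue: 6:24 AM–2:51 PM = 8 h 27 min; less 45 min break → 7 h 42 min
Wed: 8:16 AM–6:35 PM = 10 h 19 min; less 45 min break → 9 h 34 min
Thu: 8:12 AM–4:52 PM = 8 h 40 min; less 45 min break → 7 h 55 min
Fri: 10:43 AM–3:42 PM = 4 h 59 min; less 45 min break → 4 h 14 min
Sat: 10:45 AM–3:28 PM = 4 h 43 min; less 45 min break → 3 h 58 min
Total: 4 h 28 min + 7 h 42 min + 9 h 34 min + 7 h 55 min + 4 h 14 min + 3 h 58 min = 37 h 51 min.

37.85 hours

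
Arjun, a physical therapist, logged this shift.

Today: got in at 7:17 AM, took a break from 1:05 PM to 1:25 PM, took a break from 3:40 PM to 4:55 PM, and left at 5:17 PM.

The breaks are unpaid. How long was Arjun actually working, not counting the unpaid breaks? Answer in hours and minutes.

8 h 25 min

Today: 7:17 AM–5:17 PM = 10 h 0 min; less 95 min break → 8 h 25 min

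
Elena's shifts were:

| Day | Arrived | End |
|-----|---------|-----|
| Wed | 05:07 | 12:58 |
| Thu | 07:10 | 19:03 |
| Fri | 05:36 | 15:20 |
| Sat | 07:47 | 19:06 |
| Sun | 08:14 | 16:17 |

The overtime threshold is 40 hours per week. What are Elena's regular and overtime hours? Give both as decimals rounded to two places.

Regular 40.00 hours, overtime 8.83 hours

Wed: 05:07–12:58 = 7 h 51 min
Thu: 07:10–19:03 = 11 h 53 min
Fri: 05:36–15:20 = 9 h 44 min
Sat: 07:47–19:06 = 11 h 19 min
Sun: 08:14–16:17 = 8 h 3 min
Total worked: 48 h 50 min = 48.83 h.
Threshold 40 h → overtime 8 h 50 min, regular 40 h 0 min.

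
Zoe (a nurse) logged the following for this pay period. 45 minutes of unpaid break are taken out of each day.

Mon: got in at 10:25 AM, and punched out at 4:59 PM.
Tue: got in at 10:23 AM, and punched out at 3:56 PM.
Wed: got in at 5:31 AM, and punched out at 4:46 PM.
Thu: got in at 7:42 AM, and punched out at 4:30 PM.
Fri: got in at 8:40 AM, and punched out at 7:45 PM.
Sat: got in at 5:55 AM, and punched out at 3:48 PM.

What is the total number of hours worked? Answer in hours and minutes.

Mon: 10:25 AM–4:59 PM = 6 h 34 min; less 45 min break → 5 h 49 min
Tue: 10:23 AM–3:56 PM = 5 h 33 min; less 45 min break → 4 h 48 min
Wed: 5:31 AM–4:46 PM = 11 h 15 min; less 45 min break → 10 h 30 min
Thu: 7:42 AM–4:30 PM = 8 h 48 min; less 45 min break → 8 h 3 min
Fri: 8:40 AM–7:45 PM = 11 h 5 min; less 45 min break → 10 h 20 min
Sat: 5:55 AM–3:48 PM = 9 h 53 min; less 45 min break → 9 h 8 min
Total: 5 h 49 min + 4 h 48 min + 10 h 30 min + 8 h 3 min + 10 h 20 min + 9 h 8 min = 48 h 38 min.

48 h 38 min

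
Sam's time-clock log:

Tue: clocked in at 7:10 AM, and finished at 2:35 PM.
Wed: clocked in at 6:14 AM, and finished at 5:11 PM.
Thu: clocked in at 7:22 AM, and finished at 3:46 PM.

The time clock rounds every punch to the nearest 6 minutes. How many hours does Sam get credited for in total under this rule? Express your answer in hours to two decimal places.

Tue: in 7:10 AM→7:12 AM, out 2:35 PM→2:36 PM; 7 h 24 min
Wed: in 6:14 AM→6:12 AM, out 5:11 PM→5:12 PM; 11 h 0 min
Thu: in 7:22 AM→7:24 AM, out 3:46 PM→3:48 PM; 8 h 24 min
Total credited: 26 h 48 min.

26.80 hours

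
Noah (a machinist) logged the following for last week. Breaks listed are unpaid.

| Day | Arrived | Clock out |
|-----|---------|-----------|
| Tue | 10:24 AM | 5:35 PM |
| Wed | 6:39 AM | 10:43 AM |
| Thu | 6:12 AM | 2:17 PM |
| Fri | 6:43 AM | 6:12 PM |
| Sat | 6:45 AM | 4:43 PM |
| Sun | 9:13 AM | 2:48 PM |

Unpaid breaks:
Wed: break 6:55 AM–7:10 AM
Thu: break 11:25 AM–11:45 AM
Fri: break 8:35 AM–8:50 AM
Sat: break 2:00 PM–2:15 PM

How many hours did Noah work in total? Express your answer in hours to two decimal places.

45.28 hours

Tue: 10:24 AM–5:35 PM = 7 h 11 min
Wed: 6:39 AM–10:43 AM = 4 h 4 min; less 15 min break → 3 h 49 min
Thu: 6:12 AM–2:17 PM = 8 h 5 min; less 20 min break → 7 h 45 min
Fri: 6:43 AM–6:12 PM = 11 h 29 min; less 15 min break → 11 h 14 min
Sat: 6:45 AM–4:43 PM = 9 h 58 min; less 15 min break → 9 h 43 min
Sun: 9:13 AM–2:48 PM = 5 h 35 min
Total: 7 h 11 min + 3 h 49 min + 7 h 45 min + 11 h 14 min + 9 h 43 min + 5 h 35 min = 45 h 17 min.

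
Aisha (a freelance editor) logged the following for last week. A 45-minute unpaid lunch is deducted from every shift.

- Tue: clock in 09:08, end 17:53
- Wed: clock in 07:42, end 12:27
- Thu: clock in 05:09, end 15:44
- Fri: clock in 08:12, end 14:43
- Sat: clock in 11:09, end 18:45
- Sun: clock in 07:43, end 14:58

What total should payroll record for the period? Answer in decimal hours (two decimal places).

40.95 hours

Tue: 09:08–17:53 = 8 h 45 min; less 45 min break → 8 h 0 min
Wed: 07:42–12:27 = 4 h 45 min; less 45 min break → 4 h 0 min
Thu: 05:09–15:44 = 10 h 35 min; less 45 min break → 9 h 50 min
Fri: 08:12–14:43 = 6 h 31 min; less 45 min break → 5 h 46 min
Sat: 11:09–18:45 = 7 h 36 min; less 45 min break → 6 h 51 min
Sun: 07:43–14:58 = 7 h 15 min; less 45 min break → 6 h 30 min
Total: 8 h 0 min + 4 h 0 min + 9 h 50 min + 5 h 46 min + 6 h 51 min + 6 h 30 min = 40 h 57 min.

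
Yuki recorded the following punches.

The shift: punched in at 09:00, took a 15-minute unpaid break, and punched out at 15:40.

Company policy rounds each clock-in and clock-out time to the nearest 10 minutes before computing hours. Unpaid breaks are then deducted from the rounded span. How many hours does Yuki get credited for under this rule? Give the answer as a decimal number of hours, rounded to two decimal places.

6.42 hours

The shift: in 09:00→09:00, out 15:40→15:40; 6 h 40 min − 15 min = 6 h 25 min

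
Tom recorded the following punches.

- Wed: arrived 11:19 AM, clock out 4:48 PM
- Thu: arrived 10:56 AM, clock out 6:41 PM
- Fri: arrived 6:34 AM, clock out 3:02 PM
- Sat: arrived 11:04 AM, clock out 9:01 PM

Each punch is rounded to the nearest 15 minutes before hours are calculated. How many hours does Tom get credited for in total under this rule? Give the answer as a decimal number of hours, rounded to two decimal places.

Wed: in 11:19 AM→11:15 AM, out 4:48 PM→4:45 PM; 5 h 30 min
Thu: in 10:56 AM→11:00 AM, out 6:41 PM→6:45 PM; 7 h 45 min
Fri: in 6:34 AM→6:30 AM, out 3:02 PM→3:00 PM; 8 h 30 min
Sat: in 11:04 AM→11:00 AM, out 9:01 PM→9:00 PM; 10 h 0 min
Total credited: 31 h 45 min.

31.75 hours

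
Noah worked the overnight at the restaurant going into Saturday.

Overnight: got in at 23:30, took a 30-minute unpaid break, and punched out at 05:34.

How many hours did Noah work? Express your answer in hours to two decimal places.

Overnight: 23:30 → midnight = 0 h 30 min; midnight → 05:34 = 5 h 34 min; span 6 h 4 min; less 30 min break → 5 h 34 min

5.57 hours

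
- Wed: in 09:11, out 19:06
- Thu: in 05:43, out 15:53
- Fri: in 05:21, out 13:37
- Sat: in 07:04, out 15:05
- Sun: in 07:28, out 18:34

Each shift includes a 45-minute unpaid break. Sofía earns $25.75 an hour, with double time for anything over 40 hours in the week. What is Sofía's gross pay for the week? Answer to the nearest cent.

$1221.41

Wed: 09:11–19:06 = 9 h 55 min; less 45 min break → 9 h 10 min
Thu: 05:43–15:53 = 10 h 10 min; less 45 min break → 9 h 25 min
Fri: 05:21–13:37 = 8 h 16 min; less 45 min break → 7 h 31 min
Sat: 07:04–15:05 = 8 h 1 min; less 45 min break → 7 h 16 min
Sun: 07:28–18:34 = 11 h 6 min; less 45 min break → 10 h 21 min
Total worked: 43 h 43 min = 2623 min.
Regular 40 h 0 min = 2400 min at $25.75/h; overtime 3 h 43 min = 223 min at $51.50/h.
Pay = (2400 × $25.75 + 223 × $51.50) ÷ 60 = $1221.41.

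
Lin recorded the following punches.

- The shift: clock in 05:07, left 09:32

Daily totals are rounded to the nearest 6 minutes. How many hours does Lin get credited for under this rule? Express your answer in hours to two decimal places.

4.40 hours

The shift: 05:07–09:32 = 4 h 25 min → rounds to 4 h 24 min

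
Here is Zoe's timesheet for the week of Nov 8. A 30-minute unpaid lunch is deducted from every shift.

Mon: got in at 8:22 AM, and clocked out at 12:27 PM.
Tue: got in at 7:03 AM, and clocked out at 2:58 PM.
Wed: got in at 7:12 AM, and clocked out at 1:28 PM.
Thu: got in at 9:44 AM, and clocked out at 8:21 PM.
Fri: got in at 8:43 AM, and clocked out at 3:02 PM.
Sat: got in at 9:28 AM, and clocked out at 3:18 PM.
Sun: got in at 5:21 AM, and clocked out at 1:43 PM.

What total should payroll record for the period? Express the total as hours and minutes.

45 h 54 min

Mon: 8:22 AM–12:27 PM = 4 h 5 min; less 30 min break → 3 h 35 min
Tue: 7:03 AM–2:58 PM = 7 h 55 min; less 30 min break → 7 h 25 min
Wed: 7:12 AM–1:28 PM = 6 h 16 min; less 30 min break → 5 h 46 min
Thu: 9:44 AM–8:21 PM = 10 h 37 min; less 30 min break → 10 h 7 min
Fri: 8:43 AM–3:02 PM = 6 h 19 min; less 30 min break → 5 h 49 min
Sat: 9:28 AM–3:18 PM = 5 h 50 min; less 30 min break → 5 h 20 min
Sun: 5:21 AM–1:43 PM = 8 h 22 min; less 30 min break → 7 h 52 min
Total: 3 h 35 min + 7 h 25 min + 5 h 46 min + 10 h 7 min + 5 h 49 min + 5 h 20 min + 7 h 52 min = 45 h 54 min.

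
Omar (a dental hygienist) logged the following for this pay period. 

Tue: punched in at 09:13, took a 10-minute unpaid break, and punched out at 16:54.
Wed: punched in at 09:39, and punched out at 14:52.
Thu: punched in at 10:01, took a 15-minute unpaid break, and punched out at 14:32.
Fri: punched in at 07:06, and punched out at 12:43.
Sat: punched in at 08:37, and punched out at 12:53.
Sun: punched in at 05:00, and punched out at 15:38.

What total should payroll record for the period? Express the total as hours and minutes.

37 h 31 min

Tue: 09:13–16:54 = 7 h 41 min; less 10 min break → 7 h 31 min
Wed: 09:39–14:52 = 5 h 13 min
Thu: 10:01–14:32 = 4 h 31 min; less 15 min break → 4 h 16 min
Fri: 07:06–12:43 = 5 h 37 min
Sat: 08:37–12:53 = 4 h 16 min
Sun: 05:00–15:38 = 10 h 38 min
Total: 7 h 31 min + 5 h 13 min + 4 h 16 min + 5 h 37 min + 4 h 16 min + 10 h 38 min = 37 h 31 min.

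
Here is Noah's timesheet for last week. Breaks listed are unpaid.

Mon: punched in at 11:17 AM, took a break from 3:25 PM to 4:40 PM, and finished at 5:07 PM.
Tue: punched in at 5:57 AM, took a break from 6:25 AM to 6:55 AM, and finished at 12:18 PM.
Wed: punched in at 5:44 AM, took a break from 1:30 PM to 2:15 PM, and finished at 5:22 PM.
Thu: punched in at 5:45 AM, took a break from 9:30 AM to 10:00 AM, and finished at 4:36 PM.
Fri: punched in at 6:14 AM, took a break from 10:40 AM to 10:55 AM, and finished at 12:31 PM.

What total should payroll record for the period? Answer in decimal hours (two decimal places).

37.70 hours

Mon: 11:17 AM–5:07 PM = 5 h 50 min; less 75 min break → 4 h 35 min
Tue: 5:57 AM–12:18 PM = 6 h 21 min; less 30 min break → 5 h 51 min
Wed: 5:44 AM–5:22 PM = 11 h 38 min; less 45 min break → 10 h 53 min
Thu: 5:45 AM–4:36 PM = 10 h 51 min; less 30 min break → 10 h 21 min
Fri: 6:14 AM–12:31 PM = 6 h 17 min; less 15 min break → 6 h 2 min
Total: 4 h 35 min + 5 h 51 min + 10 h 53 min + 10 h 21 min + 6 h 2 min = 37 h 42 min.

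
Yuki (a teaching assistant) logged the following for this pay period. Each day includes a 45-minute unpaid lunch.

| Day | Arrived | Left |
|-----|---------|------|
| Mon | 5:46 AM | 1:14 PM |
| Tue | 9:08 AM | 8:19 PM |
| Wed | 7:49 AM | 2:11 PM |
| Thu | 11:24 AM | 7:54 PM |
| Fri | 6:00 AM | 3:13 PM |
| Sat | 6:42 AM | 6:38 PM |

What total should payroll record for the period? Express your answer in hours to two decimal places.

Mon: 5:46 AM–1:14 PM = 7 h 28 min; less 45 min break → 6 h 43 min
Tue: 9:08 AM–8:19 PM = 11 h 11 min; less 45 min break → 10 h 26 min
Wed: 7:49 AM–2:11 PM = 6 h 22 min; less 45 min break → 5 h 37 min
Thu: 11:24 AM–7:54 PM = 8 h 30 min; less 45 min break → 7 h 45 min
Fri: 6:00 AM–3:13 PM = 9 h 13 min; less 45 min break → 8 h 28 min
Sat: 6:42 AM–6:38 PM = 11 h 56 min; less 45 min break → 11 h 11 min
Total: 6 h 43 min + 10 h 26 min + 5 h 37 min + 7 h 45 min + 8 h 28 min + 11 h 11 min = 50 h 10 min.

50.17 hours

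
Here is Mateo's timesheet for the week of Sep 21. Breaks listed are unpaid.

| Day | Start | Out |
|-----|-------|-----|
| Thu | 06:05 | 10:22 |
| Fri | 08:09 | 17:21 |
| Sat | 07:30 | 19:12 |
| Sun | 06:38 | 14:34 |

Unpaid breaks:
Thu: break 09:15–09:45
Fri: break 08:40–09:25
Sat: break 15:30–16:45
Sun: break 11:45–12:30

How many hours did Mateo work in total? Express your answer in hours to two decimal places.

Thu: 06:05–10:22 = 4 h 17 min; less 30 min break → 3 h 47 min
Fri: 08:09–17:21 = 9 h 12 min; less 45 min break → 8 h 27 min
Sat: 07:30–19:12 = 11 h 42 min; less 75 min break → 10 h 27 min
Sun: 06:38–14:34 = 7 h 56 min; less 45 min break → 7 h 11 min
Total: 3 h 47 min + 8 h 27 min + 10 h 27 min + 7 h 11 min = 29 h 52 min.

29.87 hours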